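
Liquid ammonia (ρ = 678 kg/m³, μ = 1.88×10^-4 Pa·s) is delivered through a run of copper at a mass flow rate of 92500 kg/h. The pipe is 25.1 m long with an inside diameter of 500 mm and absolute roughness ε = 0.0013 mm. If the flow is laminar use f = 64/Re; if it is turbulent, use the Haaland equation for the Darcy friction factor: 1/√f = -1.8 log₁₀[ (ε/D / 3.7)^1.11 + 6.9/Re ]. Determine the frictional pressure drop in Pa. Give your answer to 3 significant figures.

ṁ = 92500 kg/h = 92500/3600 = 25.69 kg/s.
A = πD²/4 = π(0.5)²/4 = 0.1963 m²; mean velocity V = ṁ/(ρA) = 25.69/(678 · 0.1963) = 0.193 m/s.
Reynolds number Re = ρVD/μ = 678 · 0.193 · 0.5 / 0.000188 = 3.48e+05.
Re > 4000 → turbulent. Relative roughness ε/D = 1.3e-06/0.5 = 2.6e-06. Haaland: 1/√f = -1.8 log₁₀[(2.6e-06/3.7)^1.11 + 6.9/3.48e+05] = -1.8 log₁₀[1.48e-07 + 1.98e-05] = 8.459, so f = 0.01397.
Darcy-Weisbach: ΔP = f(L/D)(ρV²/2) = 0.01397·(25.1/0.5)·(678·0.193²/2) = 0.01397·50.2·12.63 = 8.859 Pa.

ΔP ≈ 8.86 Pa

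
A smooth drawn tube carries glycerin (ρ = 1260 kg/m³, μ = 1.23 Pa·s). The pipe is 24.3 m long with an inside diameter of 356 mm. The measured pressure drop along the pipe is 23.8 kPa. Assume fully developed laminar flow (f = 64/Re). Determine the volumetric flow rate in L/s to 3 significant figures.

Q ≈ 314 L/s

For laminar flow, f = 64/Re with Re = ρVD/μ, so Darcy-Weisbach reduces to ΔP = 32μLV/D². Solving for V: V = ΔP·D²/(32μL) = 2.38e+04·(0.356)²/(32·1.23·24.3) = 3.154 m/s.
Check: Re = ρVD/μ = 1260·3.154·0.356/1.23 = 1150 < 2300, so the laminar assumption holds.
Q = V·A = 3.154·(π/4·0.356²) = 0.3139 m³/s = 314 L/s.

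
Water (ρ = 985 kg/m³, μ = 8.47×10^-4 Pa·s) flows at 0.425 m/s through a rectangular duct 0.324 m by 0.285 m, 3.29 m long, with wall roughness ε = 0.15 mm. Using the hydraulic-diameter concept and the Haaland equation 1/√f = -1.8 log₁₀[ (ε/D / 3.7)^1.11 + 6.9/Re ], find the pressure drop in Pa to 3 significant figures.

Hydraulic diameter D_h = 4A/P = 4·(0.324·0.285)/(2·(0.324+0.285)) = 0.3694/1.218 = 0.3033 m.
Re = ρVD_h/μ = 985·0.425·0.3033/0.000847 = 1.499e+05.
ε/D_h = 0.00015/0.3033 = 0.000495; Haaland gives 1/√f = -1.8 log₁₀[5.01e-05+4.6e-05] = 7.231, so f = 0.01913.
ΔP = f(L/D_h)(ρV²/2) = 0.01913·3.29/0.3033·88.96 = 18.46 Pa.

ΔP ≈ 18.5 Pa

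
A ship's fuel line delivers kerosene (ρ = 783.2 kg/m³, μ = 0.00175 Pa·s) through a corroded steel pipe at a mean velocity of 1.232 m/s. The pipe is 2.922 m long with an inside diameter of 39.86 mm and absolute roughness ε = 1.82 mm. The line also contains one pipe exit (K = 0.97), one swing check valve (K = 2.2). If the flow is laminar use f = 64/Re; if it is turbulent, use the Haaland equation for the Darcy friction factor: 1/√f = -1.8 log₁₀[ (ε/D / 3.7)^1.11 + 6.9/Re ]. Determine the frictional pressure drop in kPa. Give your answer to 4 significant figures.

Reynolds number Re = ρVD/μ = 783.2 · 1.232 · 0.03986 / 0.00175 = 2.198e+04.
Re > 4000 → turbulent. Relative roughness ε/D = 0.00182/0.03986 = 0.0457. Haaland: 1/√f = -1.8 log₁₀[(0.0457/3.7)^1.11 + 6.9/2.198e+04] = -1.8 log₁₀[0.00761 + 0.000314] = 3.782, so f = 0.06992.
Total minor-loss coefficient ΣK = 1·0.97 + 1·2.2 = 3.17.
ΔP = [f·L/D + ΣK]·(ρV²/2) = [0.06992·2.922/0.03986 + 3.17]·(783.2·1.232²/2) = [5.125 + 3.17]·594.4 = 4931 Pa.
ΔP = 4931 Pa = 4.931 kPa.

ΔP ≈ 4.931 kPa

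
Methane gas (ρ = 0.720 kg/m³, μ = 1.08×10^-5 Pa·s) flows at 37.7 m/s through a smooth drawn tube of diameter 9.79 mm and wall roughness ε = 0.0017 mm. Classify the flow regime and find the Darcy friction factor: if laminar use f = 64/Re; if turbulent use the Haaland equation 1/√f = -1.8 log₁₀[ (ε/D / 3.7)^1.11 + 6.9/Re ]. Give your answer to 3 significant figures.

f ≈ 0.0248

Re = ρVD/μ = 0.72·37.7·0.00979/1.08e-05 = 2.461e+04.
Re > 4000 → turbulent. ε/D = 1.7e-06/0.00979 = 0.000174; Haaland: 1/√f = -1.8 log₁₀[1.57e-05 + 0.00028] = 6.351, so f = 0.02479.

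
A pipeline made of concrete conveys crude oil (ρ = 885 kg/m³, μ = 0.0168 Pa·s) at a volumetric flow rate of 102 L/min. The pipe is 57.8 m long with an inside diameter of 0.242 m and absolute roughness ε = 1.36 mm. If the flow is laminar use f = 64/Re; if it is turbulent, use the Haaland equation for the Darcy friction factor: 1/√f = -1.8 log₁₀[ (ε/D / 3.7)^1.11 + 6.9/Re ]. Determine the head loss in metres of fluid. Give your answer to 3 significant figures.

Q = 102 L/min = 102/60000 = 0.0017 m³/s.
Cross-sectional area A = πD²/4 = π(0.242)²/4 = 0.046 m²; mean velocity V = Q/A = 0.0017/0.046 = 0.03696 m/s.
Reynolds number Re = ρVD/μ = 885 · 0.03696 · 0.242 / 0.0168 = 471.2.
Re < 2300 → laminar flow, so f = 64/Re = 64/471.2 = 0.1358 (the turbulent correlation is not needed).
Darcy-Weisbach: ΔP = f(L/D)(ρV²/2) = 0.1358·(57.8/0.242)·(885·0.03696²/2) = 0.1358·238.8·0.6045 = 19.61 Pa.
Head loss h_f = ΔP/(ρg) = 19.61/(885·9.81) = 0.00226 m.

h_f ≈ 0.00226 m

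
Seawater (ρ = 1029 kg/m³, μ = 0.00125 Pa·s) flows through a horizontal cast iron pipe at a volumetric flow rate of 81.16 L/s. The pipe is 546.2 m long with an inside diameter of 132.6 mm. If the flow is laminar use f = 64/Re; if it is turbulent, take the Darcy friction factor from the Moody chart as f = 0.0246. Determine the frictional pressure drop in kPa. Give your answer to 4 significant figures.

Q = 81.16 L/s = 81.16/1000 = 0.08116 m³/s.
Cross-sectional area A = πD²/4 = π(0.1326)²/4 = 0.01381 m²; mean velocity V = Q/A = 0.08116/0.01381 = 5.877 m/s.
Reynolds number Re = ρVD/μ = 1029 · 5.877 · 0.1326 / 0.00125 = 6.415e+05.
Re > 4000 → turbulent; use the Moody-chart value f = 0.0246.
Darcy-Weisbach: ΔP = f(L/D)(ρV²/2) = 0.0246·(546.2/0.1326)·(1029·5.877²/2) = 0.0246·4119·1.777e+04 = 1.801e+06 Pa.
ΔP = 1.801e+06 Pa = 1801 kPa.

ΔP ≈ 1801 kPa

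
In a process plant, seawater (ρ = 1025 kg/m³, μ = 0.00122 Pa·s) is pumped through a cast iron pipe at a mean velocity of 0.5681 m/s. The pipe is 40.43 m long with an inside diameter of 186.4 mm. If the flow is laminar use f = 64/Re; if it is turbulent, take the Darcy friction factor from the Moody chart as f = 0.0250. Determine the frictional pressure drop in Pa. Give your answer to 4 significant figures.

ΔP ≈ 896.9 Pa

Reynolds number Re = ρVD/μ = 1025 · 0.5681 · 0.1864 / 0.00122 = 8.897e+04.
Re > 4000 → turbulent; use the Moody-chart value f = 0.0250.
Darcy-Weisbach: ΔP = f(L/D)(ρV²/2) = 0.025·(40.43/0.1864)·(1025·0.5681²/2) = 0.025·216.9·165.4 = 896.9 Pa.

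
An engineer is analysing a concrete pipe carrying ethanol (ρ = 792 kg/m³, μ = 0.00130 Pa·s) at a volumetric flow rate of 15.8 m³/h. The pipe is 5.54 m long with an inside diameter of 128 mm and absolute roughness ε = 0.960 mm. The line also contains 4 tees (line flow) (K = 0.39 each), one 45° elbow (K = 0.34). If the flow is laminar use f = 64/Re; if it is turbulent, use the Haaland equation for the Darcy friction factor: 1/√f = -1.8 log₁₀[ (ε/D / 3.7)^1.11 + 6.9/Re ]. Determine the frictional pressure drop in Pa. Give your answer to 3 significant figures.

ΔP ≈ 161 Pa

Q = 15.8 m³/h = 15.8/3600 = 0.004389 m³/s.
Cross-sectional area A = πD²/4 = π(0.128)²/4 = 0.01287 m²; mean velocity V = Q/A = 0.004389/0.01287 = 0.3411 m/s.
Reynolds number Re = ρVD/μ = 792 · 0.3411 · 0.128 / 0.0013 = 2.66e+04.
Re > 4000 → turbulent. Relative roughness ε/D = 0.00096/0.128 = 0.0075. Haaland: 1/√f = -1.8 log₁₀[(0.0075/3.7)^1.11 + 6.9/2.66e+04] = -1.8 log₁₀[0.00102 + 0.000259] = 5.204, so f = 0.03692.
Total minor-loss coefficient ΣK = 4·0.39 + 1·0.34 = 1.9.
ΔP = [f·L/D + ΣK]·(ρV²/2) = [0.03692·5.54/0.128 + 1.9]·(792·0.3411²/2) = [1.598 + 1.9]·46.07 = 161.1 Pa.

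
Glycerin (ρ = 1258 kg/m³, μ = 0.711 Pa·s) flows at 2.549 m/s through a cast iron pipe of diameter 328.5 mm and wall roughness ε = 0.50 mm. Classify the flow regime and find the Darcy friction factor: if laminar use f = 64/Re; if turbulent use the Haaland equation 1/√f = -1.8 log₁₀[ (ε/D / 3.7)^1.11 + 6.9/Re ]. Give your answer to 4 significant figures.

f ≈ 0.04320

Re = ρVD/μ = 1258·2.549·0.3285/0.711 = 1482.
Re < 2300 → laminar, so f = 64/Re = 0.0432 (roughness is irrelevant in laminar flow).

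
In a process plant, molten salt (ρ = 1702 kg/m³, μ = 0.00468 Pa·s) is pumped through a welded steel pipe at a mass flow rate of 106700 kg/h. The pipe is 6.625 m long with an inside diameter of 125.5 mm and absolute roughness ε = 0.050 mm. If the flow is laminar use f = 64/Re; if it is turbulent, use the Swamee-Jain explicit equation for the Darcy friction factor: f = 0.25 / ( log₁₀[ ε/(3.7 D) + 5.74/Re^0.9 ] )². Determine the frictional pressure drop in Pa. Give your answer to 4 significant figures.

ṁ = 106700 kg/h = 106700/3600 = 29.64 kg/s.
A = πD²/4 = π(0.1255)²/4 = 0.01237 m²; mean velocity V = ṁ/(ρA) = 29.64/(1702 · 0.01237) = 1.408 m/s.
Reynolds number Re = ρVD/μ = 1702 · 1.408 · 0.1255 / 0.00468 = 6.425e+04.
Re > 4000 → turbulent. Relative roughness ε/D = 5e-05/0.1255 = 0.000398. Swamee-Jain: f = 0.25/(log₁₀[0.000398/3.7 + 5.74/6.425e+04^0.9])² = 0.25/(log₁₀[0.000108 + 0.00027])² = 0.25/(-3.423)² = 0.02134.
Darcy-Weisbach: ΔP = f(L/D)(ρV²/2) = 0.02134·(6.625/0.1255)·(1702·1.408²/2) = 0.02134·52.79·1686 = 1900 Pa.

ΔP ≈ 1900 Pa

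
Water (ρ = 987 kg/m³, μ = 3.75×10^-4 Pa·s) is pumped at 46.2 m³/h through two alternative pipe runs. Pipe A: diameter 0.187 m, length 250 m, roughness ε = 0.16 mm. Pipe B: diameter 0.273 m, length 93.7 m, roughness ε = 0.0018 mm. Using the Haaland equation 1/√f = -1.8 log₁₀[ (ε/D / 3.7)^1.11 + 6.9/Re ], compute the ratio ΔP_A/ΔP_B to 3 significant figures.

Pipe A: V = Q/A = 0.01283/0.02746 = 0.4673 m/s; Re = 2.3e+05; ε/D = 0.000856; Haaland → f = 0.02015; ΔP_A = f(L/D)(ρV²/2) = 2903 Pa.
Pipe B: V = Q/A = 0.01283/0.05853 = 0.2192 m/s; Re = 1.575e+05; ε/D = 6.59e-06; Haaland → f = 0.01628; ΔP_B = f(L/D)(ρV²/2) = 132.5 Pa.
ΔP_A/ΔP_B = 2903/132.5 = 21.9.

ΔP_A/ΔP_B ≈ 21.9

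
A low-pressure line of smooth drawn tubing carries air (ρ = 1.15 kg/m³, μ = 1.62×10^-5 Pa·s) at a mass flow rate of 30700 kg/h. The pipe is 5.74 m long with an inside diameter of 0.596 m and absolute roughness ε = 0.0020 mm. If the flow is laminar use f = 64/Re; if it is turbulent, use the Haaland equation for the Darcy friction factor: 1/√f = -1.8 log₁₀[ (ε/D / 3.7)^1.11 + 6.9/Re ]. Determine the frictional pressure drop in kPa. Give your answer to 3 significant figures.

ṁ = 30700 kg/h = 30700/3600 = 8.528 kg/s.
A = πD²/4 = π(0.596)²/4 = 0.279 m²; mean velocity V = ṁ/(ρA) = 8.528/(1.15 · 0.279) = 26.58 m/s.
Reynolds number Re = ρVD/μ = 1.15 · 26.58 · 0.596 / 1.62e-05 = 1.125e+06.
Re > 4000 → turbulent. Relative roughness ε/D = 2e-06/0.596 = 3.36e-06. Haaland: 1/√f = -1.8 log₁₀[(3.36e-06/3.7)^1.11 + 6.9/1.125e+06] = -1.8 log₁₀[1.96e-07 + 6.14e-06] = 9.357, so f = 0.01142.
Darcy-Weisbach: ΔP = f(L/D)(ρV²/2) = 0.01142·(5.74/0.596)·(1.15·26.58²/2) = 0.01142·9.631·406.2 = 44.68 Pa.
ΔP = 44.68 Pa = 0.0447 kPa.

ΔP ≈ 0.0447 kPa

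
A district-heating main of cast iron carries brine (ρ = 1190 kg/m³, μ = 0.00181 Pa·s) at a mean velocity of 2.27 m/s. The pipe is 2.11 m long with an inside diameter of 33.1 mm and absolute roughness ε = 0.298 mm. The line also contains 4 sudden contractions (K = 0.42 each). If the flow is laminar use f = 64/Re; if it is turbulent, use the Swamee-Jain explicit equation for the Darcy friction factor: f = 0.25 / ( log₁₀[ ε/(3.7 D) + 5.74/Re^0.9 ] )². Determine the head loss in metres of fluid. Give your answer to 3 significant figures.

Reynolds number Re = ρVD/μ = 1190 · 2.27 · 0.0331 / 0.00181 = 4.94e+04.
Re > 4000 → turbulent. Relative roughness ε/D = 0.000298/0.0331 = 0.009. Swamee-Jain: f = 0.25/(log₁₀[0.009/3.7 + 5.74/4.94e+04^0.9])² = 0.25/(log₁₀[0.00243 + 0.000342])² = 0.25/(-2.557)² = 0.03825.
Total minor-loss coefficient ΣK = 4·0.42 = 1.68.
ΔP = [f·L/D + ΣK]·(ρV²/2) = [0.03825·2.11/0.0331 + 1.68]·(1190·2.27²/2) = [2.438 + 1.68]·3066 = 1.263e+04 Pa.
Head loss h_f = ΔP/(ρg) = 1.263e+04/(1190·9.81) = 1.08 m.

h_f ≈ 1.08 m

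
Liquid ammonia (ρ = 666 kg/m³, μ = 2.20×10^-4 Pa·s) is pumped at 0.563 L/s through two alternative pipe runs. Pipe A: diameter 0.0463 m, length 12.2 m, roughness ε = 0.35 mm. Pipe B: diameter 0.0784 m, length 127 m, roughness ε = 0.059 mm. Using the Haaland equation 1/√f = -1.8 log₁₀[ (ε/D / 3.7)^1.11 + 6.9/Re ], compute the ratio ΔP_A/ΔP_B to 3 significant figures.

ΔP_A/ΔP_B ≈ 1.89

Pipe A: V = Q/A = 0.000563/0.001684 = 0.3344 m/s; Re = 4.687e+04; ε/D = 0.00756; Haaland → f = 0.03601; ΔP_A = f(L/D)(ρV²/2) = 353.3 Pa.
Pipe B: V = Q/A = 0.000563/0.004827 = 0.1166 m/s; Re = 2.768e+04; ε/D = 0.000753; Haaland → f = 0.02545; ΔP_B = f(L/D)(ρV²/2) = 186.7 Pa.
ΔP_A/ΔP_B = 353.3/186.7 = 1.89.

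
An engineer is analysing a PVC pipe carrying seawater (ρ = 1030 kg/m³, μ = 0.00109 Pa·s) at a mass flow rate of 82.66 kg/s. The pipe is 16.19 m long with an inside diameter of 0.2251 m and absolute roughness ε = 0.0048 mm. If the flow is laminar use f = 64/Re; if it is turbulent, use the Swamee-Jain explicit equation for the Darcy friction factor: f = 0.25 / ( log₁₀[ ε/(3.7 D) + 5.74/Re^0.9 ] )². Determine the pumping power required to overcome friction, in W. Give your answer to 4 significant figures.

P ≈ 166.4 W

A = πD²/4 = π(0.2251)²/4 = 0.0398 m²; mean velocity V = ṁ/(ρA) = 82.66/(1030 · 0.0398) = 2.017 m/s.
Reynolds number Re = ρVD/μ = 1030 · 2.017 · 0.2251 / 0.00109 = 4.289e+05.
Re > 4000 → turbulent. Relative roughness ε/D = 4.8e-06/0.2251 = 2.13e-05. Swamee-Jain: f = 0.25/(log₁₀[2.13e-05/3.7 + 5.74/4.289e+05^0.9])² = 0.25/(log₁₀[5.76e-06 + 4.89e-05])² = 0.25/(-4.262)² = 0.01376.
Darcy-Weisbach: ΔP = f(L/D)(ρV²/2) = 0.01376·(16.19/0.2251)·(1030·2.017²/2) = 0.01376·71.92·2094 = 2073 Pa.
Q = ṁ/ρ = 82.66/1030 = 0.08025 m³/s.
Pumping power P = QΔP = 0.08025·2073 = 166.38 W = 166.4 W.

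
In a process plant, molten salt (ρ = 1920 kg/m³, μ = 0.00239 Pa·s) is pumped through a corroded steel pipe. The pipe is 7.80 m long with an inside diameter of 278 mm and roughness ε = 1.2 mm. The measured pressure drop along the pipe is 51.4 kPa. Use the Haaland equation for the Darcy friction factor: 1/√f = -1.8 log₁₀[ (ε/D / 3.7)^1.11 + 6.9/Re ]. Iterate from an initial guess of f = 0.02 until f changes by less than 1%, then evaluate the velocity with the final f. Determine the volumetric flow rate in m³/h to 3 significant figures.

Rearranging Darcy-Weisbach: V = √(2·ΔP·D/(f·L·ρ)). With ε/D = 0.0012/0.278 = 0.00432, iterate starting from f = 0.02:
  f = 0.02 → V = √(2·5.14e+04·0.278/(0.02·7.8·1920)) = 9.768 m/s; Re = ρVD/μ = 2.181e+06; f → 0.02916
  f = 0.02916 → V = 8.089 m/s; Re = 1.807e+06; f → 0.02917
Converged (Δf/f < 1%). With the final f = 0.02917: V = √(2·5.14e+04·0.278/(0.02917·7.8·1920)) = 8.088 m/s.
Q = V·A = 8.088·(π/4·0.278²) = 0.4909 m³/s = 1770 m³/h.

Q ≈ 1770 m³/h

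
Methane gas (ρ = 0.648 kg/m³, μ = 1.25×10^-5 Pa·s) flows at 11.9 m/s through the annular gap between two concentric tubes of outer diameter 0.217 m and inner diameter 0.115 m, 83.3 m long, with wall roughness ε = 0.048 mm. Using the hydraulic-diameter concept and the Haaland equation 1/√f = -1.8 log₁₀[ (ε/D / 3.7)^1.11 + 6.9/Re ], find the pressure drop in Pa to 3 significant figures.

ΔP ≈ 799 Pa

Hydraulic diameter D_h = 4A/P = D_o - D_i = 0.217 - 0.115 = 0.102 m.
Re = ρVD_h/μ = 0.648·11.9·0.102/1.25e-05 = 6.292e+04.
ε/D_h = 4.8e-05/0.102 = 0.000471; Haaland gives 1/√f = -1.8 log₁₀[4.74e-05+0.00011] = 6.847, so f = 0.02133.
ΔP = f(L/D_h)(ρV²/2) = 0.02133·83.3/0.102·45.88 = 799.2 Pa.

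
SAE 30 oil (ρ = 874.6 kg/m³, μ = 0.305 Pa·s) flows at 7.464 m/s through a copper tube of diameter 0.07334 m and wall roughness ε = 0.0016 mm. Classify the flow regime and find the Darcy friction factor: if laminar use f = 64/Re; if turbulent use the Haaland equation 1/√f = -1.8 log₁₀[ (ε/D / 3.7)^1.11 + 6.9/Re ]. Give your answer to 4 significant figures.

f ≈ 0.04077

Re = ρVD/μ = 874.6·7.464·0.07334/0.305 = 1570.
Re < 2300 → laminar, so f = 64/Re = 0.04077 (roughness is irrelevant in laminar flow).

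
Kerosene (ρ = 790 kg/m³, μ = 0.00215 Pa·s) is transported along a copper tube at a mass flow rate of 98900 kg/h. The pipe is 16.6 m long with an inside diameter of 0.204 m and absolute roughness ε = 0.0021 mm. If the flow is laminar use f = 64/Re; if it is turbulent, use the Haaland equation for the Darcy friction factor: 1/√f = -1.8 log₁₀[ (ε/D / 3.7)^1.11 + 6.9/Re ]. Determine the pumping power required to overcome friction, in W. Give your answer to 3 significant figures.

ṁ = 98900 kg/h = 98900/3600 = 27.47 kg/s.
A = πD²/4 = π(0.204)²/4 = 0.03269 m²; mean velocity V = ṁ/(ρA) = 27.47/(790 · 0.03269) = 1.064 m/s.
Reynolds number Re = ρVD/μ = 790 · 1.064 · 0.204 / 0.00215 = 7.975e+04.
Re > 4000 → turbulent. Relative roughness ε/D = 2.1e-06/0.204 = 1.03e-05. Haaland: 1/√f = -1.8 log₁₀[(1.03e-05/3.7)^1.11 + 6.9/7.975e+04] = -1.8 log₁₀[6.81e-07 + 8.65e-05] = 7.307, so f = 0.01873.
Darcy-Weisbach: ΔP = f(L/D)(ρV²/2) = 0.01873·(16.6/0.204)·(790·1.064²/2) = 0.01873·81.37·447.1 = 681.4 Pa.
Q = ṁ/ρ = 27.47/790 = 0.03477 m³/s.
Pumping power P = QΔP = 0.03477·681.4 = 23.70 W = 23.7 W.

P ≈ 23.7 W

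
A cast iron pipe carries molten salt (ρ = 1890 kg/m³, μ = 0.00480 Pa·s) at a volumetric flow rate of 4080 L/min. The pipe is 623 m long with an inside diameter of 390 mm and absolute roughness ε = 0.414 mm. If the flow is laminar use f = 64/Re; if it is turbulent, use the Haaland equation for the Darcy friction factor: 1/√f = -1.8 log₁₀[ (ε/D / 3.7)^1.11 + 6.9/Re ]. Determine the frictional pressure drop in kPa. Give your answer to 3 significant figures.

Q = 4080 L/min = 4080/60000 = 0.068 m³/s.
Cross-sectional area A = πD²/4 = π(0.39)²/4 = 0.1195 m²; mean velocity V = Q/A = 0.068/0.1195 = 0.5692 m/s.
Reynolds number Re = ρVD/μ = 1890 · 0.5692 · 0.39 / 0.0048 = 8.741e+04.
Re > 4000 → turbulent. Relative roughness ε/D = 0.000414/0.39 = 0.00106. Haaland: 1/√f = -1.8 log₁₀[(0.00106/3.7)^1.11 + 6.9/8.741e+04] = -1.8 log₁₀[0.000117 + 7.89e-05] = 6.674, so f = 0.02245.
Darcy-Weisbach: ΔP = f(L/D)(ρV²/2) = 0.02245·(623/0.39)·(1890·0.5692²/2) = 0.02245·1597·306.2 = 1.098e+04 Pa.
ΔP = 1.098e+04 Pa = 11.0 kPa.

ΔP ≈ 11.0 kPa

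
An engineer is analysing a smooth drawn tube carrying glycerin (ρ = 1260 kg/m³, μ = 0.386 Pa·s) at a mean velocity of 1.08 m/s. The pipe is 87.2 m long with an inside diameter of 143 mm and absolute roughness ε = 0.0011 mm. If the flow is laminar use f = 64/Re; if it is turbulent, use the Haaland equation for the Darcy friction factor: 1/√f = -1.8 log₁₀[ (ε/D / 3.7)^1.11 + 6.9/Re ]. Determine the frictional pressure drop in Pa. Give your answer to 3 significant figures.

ΔP ≈ 56900 Pa

Reynolds number Re = ρVD/μ = 1260 · 1.08 · 0.143 / 0.386 = 504.1.
Re < 2300 → laminar flow, so f = 64/Re = 64/504.1 = 0.127 (the turbulent correlation is not needed).
Darcy-Weisbach: ΔP = f(L/D)(ρV²/2) = 0.127·(87.2/0.143)·(1260·1.08²/2) = 0.127·609.8·734.8 = 5.689e+04 Pa.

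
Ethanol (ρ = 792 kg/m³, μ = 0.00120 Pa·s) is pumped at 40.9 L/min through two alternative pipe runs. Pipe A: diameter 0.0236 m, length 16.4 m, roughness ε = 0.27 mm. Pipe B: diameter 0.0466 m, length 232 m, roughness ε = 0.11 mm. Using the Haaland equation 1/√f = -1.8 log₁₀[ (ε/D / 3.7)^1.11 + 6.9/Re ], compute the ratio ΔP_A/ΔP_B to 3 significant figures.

Pipe A: V = Q/A = 0.0006817/0.0004374 = 1.558 m/s; Re = 2.427e+04; ε/D = 0.0114; Haaland → f = 0.04183; ΔP_A = f(L/D)(ρV²/2) = 2.795e+04 Pa.
Pipe B: V = Q/A = 0.0006817/0.001706 = 0.3997 m/s; Re = 1.229e+04; ε/D = 0.00236; Haaland → f = 0.03268; ΔP_B = f(L/D)(ρV²/2) = 1.029e+04 Pa.
ΔP_A/ΔP_B = 2.795e+04/1.029e+04 = 2.72.

ΔP_A/ΔP_B ≈ 2.72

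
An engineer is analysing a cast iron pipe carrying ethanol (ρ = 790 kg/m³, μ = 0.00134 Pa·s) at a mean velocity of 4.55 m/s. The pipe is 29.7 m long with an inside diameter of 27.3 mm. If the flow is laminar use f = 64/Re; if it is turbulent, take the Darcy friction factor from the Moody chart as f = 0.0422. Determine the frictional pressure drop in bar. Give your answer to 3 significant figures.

Reynolds number Re = ρVD/μ = 790 · 4.55 · 0.0273 / 0.00134 = 7.323e+04.
Re > 4000 → turbulent; use the Moody-chart value f = 0.0422.
Darcy-Weisbach: ΔP = f(L/D)(ρV²/2) = 0.0422·(29.7/0.0273)·(790·4.55²/2) = 0.0422·1088·8177 = 3.754e+05 Pa.
ΔP = 3.754e+05 Pa = 3.75 bar.

ΔP ≈ 3.75 bar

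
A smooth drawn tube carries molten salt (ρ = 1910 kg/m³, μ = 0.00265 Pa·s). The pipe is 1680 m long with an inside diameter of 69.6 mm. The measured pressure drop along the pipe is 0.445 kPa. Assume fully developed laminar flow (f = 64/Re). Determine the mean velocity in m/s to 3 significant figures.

For laminar flow, f = 64/Re with Re = ρVD/μ, so Darcy-Weisbach reduces to ΔP = 32μLV/D². Solving for V: V = ΔP·D²/(32μL) = 445·(0.0696)²/(32·0.00265·1680) = 0.01513 m/s.
Check: Re = ρVD/μ = 1910·0.01513·0.0696/0.00265 = 759 < 2300, so the laminar assumption holds.

V ≈ 0.0151 m/s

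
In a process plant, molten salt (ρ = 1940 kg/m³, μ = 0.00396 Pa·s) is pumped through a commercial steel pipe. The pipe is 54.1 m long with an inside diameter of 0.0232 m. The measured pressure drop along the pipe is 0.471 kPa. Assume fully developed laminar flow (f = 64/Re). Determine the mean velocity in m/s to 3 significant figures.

V ≈ 0.0370 m/s

For laminar flow, f = 64/Re with Re = ρVD/μ, so Darcy-Weisbach reduces to ΔP = 32μLV/D². Solving for V: V = ΔP·D²/(32μL) = 471·(0.0232)²/(32·0.00396·54.1) = 0.03698 m/s.
Check: Re = ρVD/μ = 1940·0.03698·0.0232/0.00396 = 420.3 < 2300, so the laminar assumption holds.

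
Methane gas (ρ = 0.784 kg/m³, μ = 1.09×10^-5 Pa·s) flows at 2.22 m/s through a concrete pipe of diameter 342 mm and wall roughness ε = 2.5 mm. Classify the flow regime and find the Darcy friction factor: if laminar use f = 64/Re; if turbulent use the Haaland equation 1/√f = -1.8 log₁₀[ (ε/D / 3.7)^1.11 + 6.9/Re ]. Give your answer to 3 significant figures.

f ≈ 0.0355

Re = ρVD/μ = 0.784·2.22·0.342/1.09e-05 = 5.461e+04.
Re > 4000 → turbulent. ε/D = 0.0025/0.342 = 0.00731; Haaland: 1/√f = -1.8 log₁₀[0.000996 + 0.000126] = 5.31, so f = 0.03547.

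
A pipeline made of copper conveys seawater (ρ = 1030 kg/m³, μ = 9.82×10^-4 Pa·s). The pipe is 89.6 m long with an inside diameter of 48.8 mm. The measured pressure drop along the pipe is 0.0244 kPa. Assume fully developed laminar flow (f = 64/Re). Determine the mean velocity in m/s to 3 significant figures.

V ≈ 0.0206 m/s

For laminar flow, f = 64/Re with Re = ρVD/μ, so Darcy-Weisbach reduces to ΔP = 32μLV/D². Solving for V: V = ΔP·D²/(32μL) = 24.4·(0.0488)²/(32·0.000982·89.6) = 0.02064 m/s.
Check: Re = ρVD/μ = 1030·0.02064·0.0488/0.000982 = 1056 < 2300, so the laminar assumption holds.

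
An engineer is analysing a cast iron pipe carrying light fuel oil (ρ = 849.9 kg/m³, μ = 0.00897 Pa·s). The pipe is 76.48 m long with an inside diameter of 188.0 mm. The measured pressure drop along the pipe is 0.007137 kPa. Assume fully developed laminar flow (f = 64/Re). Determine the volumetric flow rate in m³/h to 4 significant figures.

Q ≈ 1.148 m³/h

For laminar flow, f = 64/Re with Re = ρVD/μ, so Darcy-Weisbach reduces to ΔP = 32μLV/D². Solving for V: V = ΔP·D²/(32μL) = 7.137·(0.188)²/(32·0.00897·76.48) = 0.01149 m/s.
Check: Re = ρVD/μ = 849.9·0.01149·0.188/0.00897 = 204.7 < 2300, so the laminar assumption holds.
Q = V·A = 0.01149·(π/4·0.188²) = 0.000319 m³/s = 1.148 m³/h.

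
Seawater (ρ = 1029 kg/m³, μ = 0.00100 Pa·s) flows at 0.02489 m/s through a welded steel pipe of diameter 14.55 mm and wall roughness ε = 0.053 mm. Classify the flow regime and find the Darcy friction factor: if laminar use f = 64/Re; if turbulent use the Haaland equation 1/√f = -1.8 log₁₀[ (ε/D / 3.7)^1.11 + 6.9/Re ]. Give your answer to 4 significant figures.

f ≈ 0.1717

Re = ρVD/μ = 1029·0.02489·0.01455/0.001 = 372.7.
Re < 2300 → laminar, so f = 64/Re = 0.1717 (roughness is irrelevant in laminar flow).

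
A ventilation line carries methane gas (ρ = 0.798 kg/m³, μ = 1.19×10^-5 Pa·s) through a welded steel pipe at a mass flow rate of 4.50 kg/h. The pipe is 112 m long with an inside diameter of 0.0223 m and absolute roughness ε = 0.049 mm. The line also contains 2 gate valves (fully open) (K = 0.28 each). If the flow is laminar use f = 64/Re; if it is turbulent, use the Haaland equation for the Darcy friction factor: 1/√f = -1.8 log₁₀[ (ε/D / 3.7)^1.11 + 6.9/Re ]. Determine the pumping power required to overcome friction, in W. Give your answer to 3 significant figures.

ṁ = 4.50 kg/h = 4.50/3600 = 0.00125 kg/s.
A = πD²/4 = π(0.0223)²/4 = 0.0003906 m²; mean velocity V = ṁ/(ρA) = 0.00125/(0.798 · 0.0003906) = 4.011 m/s.
Reynolds number Re = ρVD/μ = 0.798 · 4.011 · 0.0223 / 1.19e-05 = 5997.
Re > 4000 → turbulent. Relative roughness ε/D = 4.9e-05/0.0223 = 0.0022. Haaland: 1/√f = -1.8 log₁₀[(0.0022/3.7)^1.11 + 6.9/5997] = -1.8 log₁₀[0.000262 + 0.00115] = 5.13, so f = 0.038.
Total minor-loss coefficient ΣK = 2·0.28 = 0.56.
ΔP = [f·L/D + ΣK]·(ρV²/2) = [0.038·112/0.0223 + 0.56]·(0.798·4.011²/2) = [190.9 + 0.56]·6.418 = 1228 Pa.
Q = ṁ/ρ = 0.00125/0.798 = 0.001566 m³/s.
Pumping power P = QΔP = 0.001566·1228 = 1.924 W = 1.92 W.

P ≈ 1.92 W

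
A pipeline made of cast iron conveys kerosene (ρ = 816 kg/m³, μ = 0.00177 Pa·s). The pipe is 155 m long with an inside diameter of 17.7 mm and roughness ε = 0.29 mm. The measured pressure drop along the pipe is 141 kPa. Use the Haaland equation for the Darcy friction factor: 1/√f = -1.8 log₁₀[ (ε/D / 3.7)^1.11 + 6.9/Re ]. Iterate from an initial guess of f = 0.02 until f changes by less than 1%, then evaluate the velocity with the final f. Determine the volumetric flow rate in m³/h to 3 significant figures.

Rearranging Darcy-Weisbach: V = √(2·ΔP·D/(f·L·ρ)). With ε/D = 0.00029/0.0177 = 0.0164, iterate starting from f = 0.02:
  f = 0.02 → V = √(2·1.41e+05·0.0177/(0.02·155·816)) = 1.405 m/s; Re = ρVD/μ = 1.146e+04; f → 0.04872
  f = 0.04872 → V = 0.9 m/s; Re = 7344; f → 0.05054
  f = 0.05054 → V = 0.8837 m/s; Re = 7211; f → 0.05063
Converged (Δf/f < 1%). With the final f = 0.05063: V = √(2·1.41e+05·0.0177/(0.05063·155·816)) = 0.8829 m/s.
Q = V·A = 0.8829·(π/4·0.0177²) = 0.0002172 m³/s = 0.782 m³/h.

Q ≈ 0.782 m³/h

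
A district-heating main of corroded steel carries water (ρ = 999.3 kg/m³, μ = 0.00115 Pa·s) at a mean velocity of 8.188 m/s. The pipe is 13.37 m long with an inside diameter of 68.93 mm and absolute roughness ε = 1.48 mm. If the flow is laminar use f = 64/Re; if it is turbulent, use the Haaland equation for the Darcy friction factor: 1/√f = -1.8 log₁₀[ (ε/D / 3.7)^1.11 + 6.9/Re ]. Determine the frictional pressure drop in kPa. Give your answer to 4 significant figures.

Reynolds number Re = ρVD/μ = 999.3 · 8.188 · 0.06893 / 0.00115 = 4.904e+05.
Re > 4000 → turbulent. Relative roughness ε/D = 0.00148/0.06893 = 0.0215. Haaland: 1/√f = -1.8 log₁₀[(0.0215/3.7)^1.11 + 6.9/4.904e+05] = -1.8 log₁₀[0.00329 + 1.41e-05] = 4.465, so f = 0.05016.
Darcy-Weisbach: ΔP = f(L/D)(ρV²/2) = 0.05016·(13.37/0.06893)·(999.3·8.188²/2) = 0.05016·194·3.35e+04 = 3.259e+05 Pa.
ΔP = 3.259e+05 Pa = 325.9 kPa.

ΔP ≈ 325.9 kPa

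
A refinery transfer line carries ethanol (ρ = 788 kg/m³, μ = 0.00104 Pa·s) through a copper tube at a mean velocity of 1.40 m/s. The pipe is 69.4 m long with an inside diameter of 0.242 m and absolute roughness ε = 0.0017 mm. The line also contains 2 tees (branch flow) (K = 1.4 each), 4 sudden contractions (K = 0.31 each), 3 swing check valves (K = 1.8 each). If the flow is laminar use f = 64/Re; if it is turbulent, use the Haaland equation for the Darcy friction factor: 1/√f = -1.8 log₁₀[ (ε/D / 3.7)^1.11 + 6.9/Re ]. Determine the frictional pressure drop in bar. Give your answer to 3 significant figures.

ΔP ≈ 0.106 bar

Reynolds number Re = ρVD/μ = 788 · 1.4 · 0.242 / 0.00104 = 2.567e+05.
Re > 4000 → turbulent. Relative roughness ε/D = 1.7e-06/0.242 = 7.02e-06. Haaland: 1/√f = -1.8 log₁₀[(7.02e-06/3.7)^1.11 + 6.9/2.567e+05] = -1.8 log₁₀[4.46e-07 + 2.69e-05] = 8.214, so f = 0.01482.
Total minor-loss coefficient ΣK = 2·1.4 + 4·0.31 + 3·1.8 = 9.44.
ΔP = [f·L/D + ΣK]·(ρV²/2) = [0.01482·69.4/0.242 + 9.44]·(788·1.4²/2) = [4.25 + 9.44]·772.2 = 1.057e+04 Pa.
ΔP = 1.057e+04 Pa = 0.106 bar.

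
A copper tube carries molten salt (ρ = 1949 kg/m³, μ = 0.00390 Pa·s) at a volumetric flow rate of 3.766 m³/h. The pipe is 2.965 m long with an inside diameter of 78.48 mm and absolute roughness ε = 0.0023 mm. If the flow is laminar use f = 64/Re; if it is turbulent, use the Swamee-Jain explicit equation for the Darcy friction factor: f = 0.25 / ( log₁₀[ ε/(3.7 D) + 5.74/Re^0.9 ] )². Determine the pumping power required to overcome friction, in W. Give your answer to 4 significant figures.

P ≈ 0.05849 W

Q = 3.766 m³/h = 3.766/3600 = 0.001046 m³/s.
Cross-sectional area A = πD²/4 = π(0.07848)²/4 = 0.004837 m²; mean velocity V = Q/A = 0.001046/0.004837 = 0.2163 m/s.
Reynolds number Re = ρVD/μ = 1949 · 0.2163 · 0.07848 / 0.0039 = 8482.
Re > 4000 → turbulent. Relative roughness ε/D = 2.3e-06/0.07848 = 2.93e-05. Swamee-Jain: f = 0.25/(log₁₀[2.93e-05/3.7 + 5.74/8482^0.9])² = 0.25/(log₁₀[7.92e-06 + 0.00167])² = 0.25/(-2.775)² = 0.03247.
Darcy-Weisbach: ΔP = f(L/D)(ρV²/2) = 0.03247·(2.965/0.07848)·(1949·0.2163²/2) = 0.03247·37.78·45.57 = 55.91 Pa.
Pumping power P = QΔP = 0.001046·55.91 = 0.058490 W = 0.05849 W.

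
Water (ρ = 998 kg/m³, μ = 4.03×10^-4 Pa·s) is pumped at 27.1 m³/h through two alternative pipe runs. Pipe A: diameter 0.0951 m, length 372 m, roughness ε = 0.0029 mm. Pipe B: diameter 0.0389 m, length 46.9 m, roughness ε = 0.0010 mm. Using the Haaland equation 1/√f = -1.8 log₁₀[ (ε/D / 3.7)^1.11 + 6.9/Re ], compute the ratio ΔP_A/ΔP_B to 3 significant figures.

Pipe A: V = Q/A = 0.007528/0.007103 = 1.06 m/s; Re = 2.496e+05; ε/D = 3.05e-05; Haaland → f = 0.01508; ΔP_A = f(L/D)(ρV²/2) = 3.306e+04 Pa.
Pipe B: V = Q/A = 0.007528/0.001188 = 6.334 m/s; Re = 6.102e+05; ε/D = 2.57e-05; Haaland → f = 0.01296; ΔP_B = f(L/D)(ρV²/2) = 3.128e+05 Pa.
ΔP_A/ΔP_B = 3.306e+04/3.128e+05 = 0.106.

ΔP_A/ΔP_B ≈ 0.106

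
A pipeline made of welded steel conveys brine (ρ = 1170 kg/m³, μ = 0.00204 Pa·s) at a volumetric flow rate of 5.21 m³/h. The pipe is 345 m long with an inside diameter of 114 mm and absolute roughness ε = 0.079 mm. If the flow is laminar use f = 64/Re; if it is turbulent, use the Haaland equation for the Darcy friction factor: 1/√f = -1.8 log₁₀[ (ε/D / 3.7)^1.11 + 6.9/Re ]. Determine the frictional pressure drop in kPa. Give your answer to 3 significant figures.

Q = 5.21 m³/h = 5.21/3600 = 0.001447 m³/s.
Cross-sectional area A = πD²/4 = π(0.114)²/4 = 0.01021 m²; mean velocity V = Q/A = 0.001447/0.01021 = 0.1418 m/s.
Reynolds number Re = ρVD/μ = 1170 · 0.1418 · 0.114 / 0.00204 = 9270.
Re > 4000 → turbulent. Relative roughness ε/D = 7.9e-05/0.114 = 0.000693. Haaland: 1/√f = -1.8 log₁₀[(0.000693/3.7)^1.11 + 6.9/9270] = -1.8 log₁₀[7.29e-05 + 0.000744] = 5.558, so f = 0.03237.
Darcy-Weisbach: ΔP = f(L/D)(ρV²/2) = 0.03237·(345/0.114)·(1170·0.1418²/2) = 0.03237·3026·11.76 = 1152 Pa.
ΔP = 1152 Pa = 1.15 kPa.

ΔP ≈ 1.15 kPa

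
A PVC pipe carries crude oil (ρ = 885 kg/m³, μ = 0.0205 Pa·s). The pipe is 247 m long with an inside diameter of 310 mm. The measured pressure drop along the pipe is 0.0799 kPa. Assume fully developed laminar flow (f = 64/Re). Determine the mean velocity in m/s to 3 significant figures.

V ≈ 0.0474 m/s

For laminar flow, f = 64/Re with Re = ρVD/μ, so Darcy-Weisbach reduces to ΔP = 32μLV/D². Solving for V: V = ΔP·D²/(32μL) = 79.9·(0.31)²/(32·0.0205·247) = 0.04739 m/s.
Check: Re = ρVD/μ = 885·0.04739·0.31/0.0205 = 634.2 < 2300, so the laminar assumption holds.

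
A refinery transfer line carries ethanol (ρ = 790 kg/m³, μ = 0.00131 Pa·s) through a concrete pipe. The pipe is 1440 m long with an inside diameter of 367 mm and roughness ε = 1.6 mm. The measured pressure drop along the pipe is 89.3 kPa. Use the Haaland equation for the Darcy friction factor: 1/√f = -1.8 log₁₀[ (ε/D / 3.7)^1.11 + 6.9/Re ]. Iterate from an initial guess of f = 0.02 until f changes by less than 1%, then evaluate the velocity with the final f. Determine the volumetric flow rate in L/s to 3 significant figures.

Q ≈ 148 L/s

Rearranging Darcy-Weisbach: V = √(2·ΔP·D/(f·L·ρ)). With ε/D = 0.0016/0.367 = 0.00436, iterate starting from f = 0.02:
  f = 0.02 → V = √(2·8.93e+04·0.367/(0.02·1440·790)) = 1.697 m/s; Re = ρVD/μ = 3.757e+05; f → 0.02946
  f = 0.02946 → V = 1.399 m/s; Re = 3.095e+05; f → 0.02951
Converged (Δf/f < 1%). With the final f = 0.02951: V = √(2·8.93e+04·0.367/(0.02951·1440·790)) = 1.397 m/s.
Q = V·A = 1.397·(π/4·0.367²) = 0.1478 m³/s = 148 L/s.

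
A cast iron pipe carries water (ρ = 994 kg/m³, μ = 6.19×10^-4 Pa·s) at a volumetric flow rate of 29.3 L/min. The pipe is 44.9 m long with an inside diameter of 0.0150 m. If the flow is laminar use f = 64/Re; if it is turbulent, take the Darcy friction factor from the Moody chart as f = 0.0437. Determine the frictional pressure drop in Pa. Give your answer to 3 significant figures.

ΔP ≈ 496000 Pa

Q = 29.3 L/min = 29.3/60000 = 0.0004883 m³/s.
Cross-sectional area A = πD²/4 = π(0.015)²/4 = 0.0001767 m²; mean velocity V = Q/A = 0.0004883/0.0001767 = 2.763 m/s.
Reynolds number Re = ρVD/μ = 994 · 2.763 · 0.015 / 0.000619 = 6.656e+04.
Re > 4000 → turbulent; use the Moody-chart value f = 0.0437.
Darcy-Weisbach: ΔP = f(L/D)(ρV²/2) = 0.0437·(44.9/0.015)·(994·2.763²/2) = 0.0437·2993·3795 = 4.965e+05 Pa.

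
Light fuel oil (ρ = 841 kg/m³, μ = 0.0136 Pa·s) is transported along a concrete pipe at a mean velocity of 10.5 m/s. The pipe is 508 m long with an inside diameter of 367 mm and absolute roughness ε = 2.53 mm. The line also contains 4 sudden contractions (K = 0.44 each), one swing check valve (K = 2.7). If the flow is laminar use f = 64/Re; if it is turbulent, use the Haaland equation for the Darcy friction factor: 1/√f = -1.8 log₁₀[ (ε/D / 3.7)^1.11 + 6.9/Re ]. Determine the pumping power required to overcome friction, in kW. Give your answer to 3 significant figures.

P ≈ 2650 kW

Reynolds number Re = ρVD/μ = 841 · 10.5 · 0.367 / 0.0136 = 2.383e+05.
Re > 4000 → turbulent. Relative roughness ε/D = 0.00253/0.367 = 0.00689. Haaland: 1/√f = -1.8 log₁₀[(0.00689/3.7)^1.11 + 6.9/2.383e+05] = -1.8 log₁₀[0.000933 + 2.9e-05] = 5.43, so f = 0.03391.
Total minor-loss coefficient ΣK = 4·0.44 + 1·2.7 = 4.46.
ΔP = [f·L/D + ΣK]·(ρV²/2) = [0.03391·508/0.367 + 4.46]·(841·10.5²/2) = [46.94 + 4.46]·4.636e+04 = 2.383e+06 Pa.
Q = V·A = 10.5·0.1058 = 1.111 m³/s.
Pumping power P = QΔP = 1.111·2.383e+06 = 2647000 W = 2650 kW.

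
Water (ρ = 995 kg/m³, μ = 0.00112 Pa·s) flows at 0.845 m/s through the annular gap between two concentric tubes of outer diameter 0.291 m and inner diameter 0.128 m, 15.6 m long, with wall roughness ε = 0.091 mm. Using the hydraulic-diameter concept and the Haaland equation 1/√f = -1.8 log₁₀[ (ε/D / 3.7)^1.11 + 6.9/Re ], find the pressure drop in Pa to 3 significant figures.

ΔP ≈ 674 Pa

Hydraulic diameter D_h = 4A/P = D_o - D_i = 0.291 - 0.128 = 0.163 m.
Re = ρVD_h/μ = 995·0.845·0.163/0.00112 = 1.224e+05.
ε/D_h = 9.1e-05/0.163 = 0.000558; Haaland gives 1/√f = -1.8 log₁₀[5.73e-05+5.64e-05] = 7.1, so f = 0.01984.
ΔP = f(L/D_h)(ρV²/2) = 0.01984·15.6/0.163·355.2 = 674.5 Pa.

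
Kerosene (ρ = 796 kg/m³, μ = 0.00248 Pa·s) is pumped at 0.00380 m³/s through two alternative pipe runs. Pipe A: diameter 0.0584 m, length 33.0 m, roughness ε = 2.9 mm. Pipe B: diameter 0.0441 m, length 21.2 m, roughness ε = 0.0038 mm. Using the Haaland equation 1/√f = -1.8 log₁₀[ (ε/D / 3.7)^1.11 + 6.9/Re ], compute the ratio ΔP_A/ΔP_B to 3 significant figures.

ΔP_A/ΔP_B ≈ 1.22

Pipe A: V = Q/A = 0.0038/0.002679 = 1.419 m/s; Re = 2.659e+04; ε/D = 0.0497; Haaland → f = 0.07239; ΔP_A = f(L/D)(ρV²/2) = 3.276e+04 Pa.
Pipe B: V = Q/A = 0.0038/0.001527 = 2.488 m/s; Re = 3.521e+04; ε/D = 8.62e-05; Haaland → f = 0.02264; ΔP_B = f(L/D)(ρV²/2) = 2.681e+04 Pa.
ΔP_A/ΔP_B = 3.276e+04/2.681e+04 = 1.22.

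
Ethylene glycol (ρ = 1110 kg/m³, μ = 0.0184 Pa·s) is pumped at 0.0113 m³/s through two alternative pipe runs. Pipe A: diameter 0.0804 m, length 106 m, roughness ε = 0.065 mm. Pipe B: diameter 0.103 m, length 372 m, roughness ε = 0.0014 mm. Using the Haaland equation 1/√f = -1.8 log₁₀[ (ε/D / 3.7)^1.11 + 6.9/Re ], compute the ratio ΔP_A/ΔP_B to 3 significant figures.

Pipe A: V = Q/A = 0.0113/0.005077 = 2.226 m/s; Re = 1.08e+04; ε/D = 0.000808; Haaland → f = 0.03132; ΔP_A = f(L/D)(ρV²/2) = 1.135e+05 Pa.
Pipe B: V = Q/A = 0.0113/0.008332 = 1.356 m/s; Re = 8427; ε/D = 1.36e-05; Haaland → f = 0.0324; ΔP_B = f(L/D)(ρV²/2) = 1.195e+05 Pa.
ΔP_A/ΔP_B = 1.135e+05/1.195e+05 = 0.950.

ΔP_A/ΔP_B ≈ 0.950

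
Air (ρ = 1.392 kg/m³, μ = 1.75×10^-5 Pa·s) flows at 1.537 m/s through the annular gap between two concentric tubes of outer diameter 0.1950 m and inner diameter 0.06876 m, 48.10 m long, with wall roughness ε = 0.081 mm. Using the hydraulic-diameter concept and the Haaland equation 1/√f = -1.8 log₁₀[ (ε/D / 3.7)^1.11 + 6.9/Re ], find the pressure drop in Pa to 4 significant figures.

Hydraulic diameter D_h = 4A/P = D_o - D_i = 0.195 - 0.06876 = 0.1262 m.
Re = ρVD_h/μ = 1.392·1.537·0.1262/1.75e-05 = 1.543e+04.
ε/D_h = 8.1e-05/0.1262 = 0.000642; Haaland gives 1/√f = -1.8 log₁₀[6.69e-05+0.000447] = 5.92, so f = 0.02853.
ΔP = f(L/D_h)(ρV²/2) = 0.02853·48.1/0.1262·1.644 = 17.87 Pa.

ΔP ≈ 17.87 Pa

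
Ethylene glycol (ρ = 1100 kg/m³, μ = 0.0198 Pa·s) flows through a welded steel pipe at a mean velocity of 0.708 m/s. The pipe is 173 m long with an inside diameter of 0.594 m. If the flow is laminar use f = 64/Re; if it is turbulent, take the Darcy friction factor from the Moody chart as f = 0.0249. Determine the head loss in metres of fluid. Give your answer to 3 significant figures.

Reynolds number Re = ρVD/μ = 1100 · 0.708 · 0.594 / 0.0198 = 2.336e+04.
Re > 4000 → turbulent; use the Moody-chart value f = 0.0249.
Darcy-Weisbach: ΔP = f(L/D)(ρV²/2) = 0.0249·(173/0.594)·(1100·0.708²/2) = 0.0249·291.2·275.7 = 1999 Pa.
Head loss h_f = ΔP/(ρg) = 1999/(1100·9.81) = 0.185 m.

h_f ≈ 0.185 m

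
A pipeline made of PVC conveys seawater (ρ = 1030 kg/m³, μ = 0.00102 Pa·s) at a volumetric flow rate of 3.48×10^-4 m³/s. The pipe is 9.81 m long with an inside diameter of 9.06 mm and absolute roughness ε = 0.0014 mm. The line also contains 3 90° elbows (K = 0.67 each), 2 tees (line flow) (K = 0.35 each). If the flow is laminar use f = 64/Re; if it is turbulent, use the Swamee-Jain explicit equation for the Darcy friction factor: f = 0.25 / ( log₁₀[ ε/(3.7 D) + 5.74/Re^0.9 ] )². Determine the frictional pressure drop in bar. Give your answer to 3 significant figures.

Cross-sectional area A = πD²/4 = π(0.00906)²/4 = 6.447e-05 m²; mean velocity V = Q/A = 0.000348/6.447e-05 = 5.398 m/s.
Reynolds number Re = ρVD/μ = 1030 · 5.398 · 0.00906 / 0.00102 = 4.939e+04.
Re > 4000 → turbulent. Relative roughness ε/D = 1.4e-06/0.00906 = 0.000155. Swamee-Jain: f = 0.25/(log₁₀[0.000155/3.7 + 5.74/4.939e+04^0.9])² = 0.25/(log₁₀[4.18e-05 + 0.000343])² = 0.25/(-3.415)² = 0.02143.
Total minor-loss coefficient ΣK = 3·0.67 + 2·0.35 = 2.71.
ΔP = [f·L/D + ΣK]·(ρV²/2) = [0.02143·9.81/0.00906 + 2.71]·(1030·5.398²/2) = [23.21 + 2.71]·1.501e+04 = 3.889e+05 Pa.
ΔP = 3.889e+05 Pa = 3.89 bar.

ΔP ≈ 3.89 bar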